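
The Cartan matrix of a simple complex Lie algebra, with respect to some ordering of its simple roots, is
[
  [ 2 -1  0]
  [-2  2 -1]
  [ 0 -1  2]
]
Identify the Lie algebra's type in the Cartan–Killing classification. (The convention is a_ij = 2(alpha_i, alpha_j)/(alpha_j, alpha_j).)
type B_3

The matrix has rank 3 with 2's on the diagonal. Reading the off-diagonal entries as Dynkin edges (a single edge where a_ij = a_ji = -1; a double or triple edge where a_ij * a_ji = 2 or 3), the diagram is a chain of 3 nodes with a double edge at one end; the terminal node there is the unique short simple root (B_3). One simple-root ordering that puts it in standard form is (alpha_3, alpha_2, alpha_1). So the algebra is type B_3, i.e. so(7).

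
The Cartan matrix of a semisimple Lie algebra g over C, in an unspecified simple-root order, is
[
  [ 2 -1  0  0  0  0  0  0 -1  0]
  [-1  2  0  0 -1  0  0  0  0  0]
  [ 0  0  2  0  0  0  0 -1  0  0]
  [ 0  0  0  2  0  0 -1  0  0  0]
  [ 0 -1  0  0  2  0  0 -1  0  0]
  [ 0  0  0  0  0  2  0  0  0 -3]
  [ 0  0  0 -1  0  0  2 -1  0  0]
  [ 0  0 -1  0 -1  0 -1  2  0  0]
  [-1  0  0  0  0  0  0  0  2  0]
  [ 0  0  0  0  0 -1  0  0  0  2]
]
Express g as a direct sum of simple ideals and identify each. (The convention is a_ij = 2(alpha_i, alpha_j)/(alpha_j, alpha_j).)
E_8 + G_2

The diagram associated to this matrix has two connected components: the simple roots {alpha_1, alpha_2, alpha_3, alpha_4, alpha_5, alpha_7, alpha_8, alpha_9} form a chain of 7 nodes with one extra node attached to the third node from one end (E_8), and {alpha_6, alpha_10} form two nodes joined by a triple edge (G_2). A semisimple Lie algebra decomposes uniquely as the direct sum of simple ideals, one per connected component of its Dynkin diagram, so g ≅ E_8 ⊕ G_2 (dimension 248 + 14 = 262).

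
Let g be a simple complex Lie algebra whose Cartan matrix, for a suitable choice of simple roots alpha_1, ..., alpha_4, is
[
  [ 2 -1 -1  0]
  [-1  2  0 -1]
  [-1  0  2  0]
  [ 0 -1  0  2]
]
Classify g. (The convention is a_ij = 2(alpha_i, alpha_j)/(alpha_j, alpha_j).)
type A_4

The matrix has rank 4 with 2's on the diagonal. Reading the off-diagonal entries as Dynkin edges (a single edge where a_ij = a_ji = -1; a double or triple edge where a_ij * a_ji = 2 or 3), the diagram is a chain of 4 nodes with single edges (A_4). One simple-root ordering that puts it in standard form is (alpha_4, alpha_2, alpha_1, alpha_3). So the algebra is type A_4, i.e. sl(5).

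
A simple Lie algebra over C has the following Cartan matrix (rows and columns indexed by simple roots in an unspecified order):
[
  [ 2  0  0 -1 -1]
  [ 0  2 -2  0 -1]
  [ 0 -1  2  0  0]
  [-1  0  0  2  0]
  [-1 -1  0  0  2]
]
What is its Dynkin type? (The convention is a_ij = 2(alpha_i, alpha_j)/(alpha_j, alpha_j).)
The matrix has rank 5 with 2's on the diagonal. Reading the off-diagonal entries as Dynkin edges (a single edge where a_ij = a_ji = -1; a double or triple edge where a_ij * a_ji = 2 or 3), the diagram is a chain of 5 nodes with a double edge at one end; the terminal node there is the unique short simple root (B_5). One simple-root ordering that puts it in standard form is (alpha_4, alpha_1, alpha_5, alpha_2, alpha_3). So the algebra is type B_5, i.e. so(11).

B5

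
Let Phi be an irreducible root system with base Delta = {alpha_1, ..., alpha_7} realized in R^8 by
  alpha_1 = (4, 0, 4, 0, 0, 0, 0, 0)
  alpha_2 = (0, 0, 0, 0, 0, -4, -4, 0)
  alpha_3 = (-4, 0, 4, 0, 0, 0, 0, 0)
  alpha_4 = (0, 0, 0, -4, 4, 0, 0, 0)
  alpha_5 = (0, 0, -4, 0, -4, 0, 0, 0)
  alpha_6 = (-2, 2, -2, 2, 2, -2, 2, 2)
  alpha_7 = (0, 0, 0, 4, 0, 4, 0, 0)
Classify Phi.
Compute the Cartan integers a_ij = 2(alpha_i, alpha_j)/(alpha_j, alpha_j); the resulting 7x7 Cartan matrix is
[[2, 0, 0, 0, -1, -1, 0], [0, 2, 0, 0, 0, 0, -1], [0, 0, 2, 0, -1, 0, 0], [0, 0, 0, 2, -1, 0, -1], [-1, 0, -1, -1, 2, 0, 0], [-1, 0, 0, 0, 0, 2, 0], [0, -1, 0, -1, 0, 0, 2]].
All simple roots have the same length, so the diagram is simply laced. The associated Dynkin diagram is a chain of 6 nodes with one extra node attached to the third node from one end (E_7), so the type is E_7.

type E_7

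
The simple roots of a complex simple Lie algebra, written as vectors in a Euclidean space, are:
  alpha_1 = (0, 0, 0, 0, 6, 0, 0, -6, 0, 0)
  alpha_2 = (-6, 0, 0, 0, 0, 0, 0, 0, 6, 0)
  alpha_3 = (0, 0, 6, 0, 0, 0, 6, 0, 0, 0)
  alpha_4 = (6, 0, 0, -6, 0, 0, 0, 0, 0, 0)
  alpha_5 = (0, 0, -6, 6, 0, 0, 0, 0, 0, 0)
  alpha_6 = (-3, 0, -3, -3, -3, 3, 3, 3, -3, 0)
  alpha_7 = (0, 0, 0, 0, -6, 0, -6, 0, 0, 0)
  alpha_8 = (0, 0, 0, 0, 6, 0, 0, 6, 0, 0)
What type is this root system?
Compute the Cartan integers a_ij = 2(alpha_i, alpha_j)/(alpha_j, alpha_j); the resulting 8x8 Cartan matrix is
[[2, 0, 0, 0, 0, -1, -1, 0], [0, 2, 0, -1, 0, 0, 0, 0], [0, 0, 2, 0, -1, 0, -1, 0], [0, -1, 0, 2, -1, 0, 0, 0], [0, 0, -1, -1, 2, 0, 0, 0], [-1, 0, 0, 0, 0, 2, 0, 0], [-1, 0, -1, 0, 0, 0, 2, -1], [0, 0, 0, 0, 0, 0, -1, 2]].
All simple roots have the same length, so the diagram is simply laced. The associated Dynkin diagram is a chain of 7 nodes with one extra node attached to the third node from one end (E_8), so the type is E_8.

E_8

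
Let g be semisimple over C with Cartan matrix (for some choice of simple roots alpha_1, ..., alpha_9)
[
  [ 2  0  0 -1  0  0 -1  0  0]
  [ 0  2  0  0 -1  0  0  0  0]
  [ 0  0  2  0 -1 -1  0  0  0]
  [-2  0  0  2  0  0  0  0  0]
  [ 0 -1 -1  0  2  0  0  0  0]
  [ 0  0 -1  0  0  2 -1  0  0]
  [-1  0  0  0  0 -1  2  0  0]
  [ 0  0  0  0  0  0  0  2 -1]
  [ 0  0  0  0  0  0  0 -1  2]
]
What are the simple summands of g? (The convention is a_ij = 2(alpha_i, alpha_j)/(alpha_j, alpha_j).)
The diagram associated to this matrix has two connected components: the simple roots {alpha_8, alpha_9} form a chain of 2 nodes with single edges (A_2), and {alpha_1, alpha_2, alpha_3, alpha_4, alpha_5, alpha_6, alpha_7} form a chain of 7 nodes with a double edge at one end; the terminal node there is the unique long simple root (C_7). A semisimple Lie algebra decomposes uniquely as the direct sum of simple ideals, one per connected component of its Dynkin diagram, so g ≅ A_2 ⊕ C_7 (dimension 8 + 105 = 113).

A_2 ⊕ C_7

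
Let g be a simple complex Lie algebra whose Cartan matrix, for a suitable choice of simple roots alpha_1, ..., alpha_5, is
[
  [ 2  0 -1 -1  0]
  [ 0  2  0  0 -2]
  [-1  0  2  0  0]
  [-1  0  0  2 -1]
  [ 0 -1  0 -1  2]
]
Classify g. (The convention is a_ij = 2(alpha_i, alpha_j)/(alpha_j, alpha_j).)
The matrix has rank 5 with 2's on the diagonal. Reading the off-diagonal entries as Dynkin edges (a single edge where a_ij = a_ji = -1; a double or triple edge where a_ij * a_ji = 2 or 3), the diagram is a chain of 5 nodes with a double edge at one end; the terminal node there is the unique long simple root (C_5). One simple-root ordering that puts it in standard form is (alpha_3, alpha_1, alpha_4, alpha_5, alpha_2). So the algebra is type C_5, i.e. sp(10).

type C_5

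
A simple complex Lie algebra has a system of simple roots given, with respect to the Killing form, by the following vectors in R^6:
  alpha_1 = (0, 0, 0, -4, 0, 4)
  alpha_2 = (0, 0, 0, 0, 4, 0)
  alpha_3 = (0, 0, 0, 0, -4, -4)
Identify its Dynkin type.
B_3

Compute the Cartan integers a_ij = 2(alpha_i, alpha_j)/(alpha_j, alpha_j); the resulting 3x3 Cartan matrix is
[[2, 0, -1], [0, 2, -1], [-1, -2, 2]].
The roots have two lengths (squared-length ratio 2:1); the short ones are alpha_{2}. The associated Dynkin diagram is a chain of 3 nodes with a double edge at one end; the terminal node there is the unique short simple root (B_3), so the type is B_3 (the algebra so(7)).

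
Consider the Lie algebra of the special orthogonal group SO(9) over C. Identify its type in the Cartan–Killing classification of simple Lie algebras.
B_4

This is so(9) with 9 odd, which has dimension 9(9-1)/2 = 36 and rank (9-1)/2 = 4. In the classification of classical Lie algebras, the orthogonal algebra so(2n+1) in an odd number of variables has type B_n; here n = 4, so the Dynkin diagram is a chain of 4 nodes with a double edge at one end; the terminal node there is the unique short simple root (B_4). Hence the type is B_4.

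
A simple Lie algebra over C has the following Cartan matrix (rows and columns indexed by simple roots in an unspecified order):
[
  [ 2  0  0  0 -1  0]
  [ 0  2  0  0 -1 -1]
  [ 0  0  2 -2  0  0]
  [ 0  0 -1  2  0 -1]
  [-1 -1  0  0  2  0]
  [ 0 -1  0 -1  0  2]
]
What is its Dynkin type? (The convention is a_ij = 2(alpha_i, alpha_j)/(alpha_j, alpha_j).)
type C_6

The matrix has rank 6 with 2's on the diagonal. Reading the off-diagonal entries as Dynkin edges (a single edge where a_ij = a_ji = -1; a double or triple edge where a_ij * a_ji = 2 or 3), the diagram is a chain of 6 nodes with a double edge at one end; the terminal node there is the unique long simple root (C_6). One simple-root ordering that puts it in standard form is (alpha_1, alpha_5, alpha_2, alpha_6, alpha_4, alpha_3). So the algebra is type C_6, i.e. sp(12).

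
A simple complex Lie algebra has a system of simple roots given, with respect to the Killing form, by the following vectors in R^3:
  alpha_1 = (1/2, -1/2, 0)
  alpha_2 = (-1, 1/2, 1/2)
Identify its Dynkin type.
Compute the Cartan integers a_ij = 2(alpha_i, alpha_j)/(alpha_j, alpha_j); the resulting 2x2 Cartan matrix is
[[2, -1], [-3, 2]].
The roots have two lengths (squared-length ratio 3:1); the short ones are alpha_{1}. The associated Dynkin diagram is two nodes joined by a triple edge (G_2), so the type is G_2.

G_2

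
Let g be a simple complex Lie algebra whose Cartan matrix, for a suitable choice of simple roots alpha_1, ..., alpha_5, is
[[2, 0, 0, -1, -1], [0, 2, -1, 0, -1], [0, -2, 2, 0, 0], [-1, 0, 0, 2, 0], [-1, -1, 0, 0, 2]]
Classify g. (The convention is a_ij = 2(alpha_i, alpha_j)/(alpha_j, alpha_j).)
The matrix has rank 5 with 2's on the diagonal. Reading the off-diagonal entries as Dynkin edges (a single edge where a_ij = a_ji = -1; a double or triple edge where a_ij * a_ji = 2 or 3), the diagram is a chain of 5 nodes with a double edge at one end; the terminal node there is the unique long simple root (C_5). One simple-root ordering that puts it in standard form is (alpha_4, alpha_1, alpha_5, alpha_2, alpha_3). So the algebra is type C_5, i.e. sp(10).

C_5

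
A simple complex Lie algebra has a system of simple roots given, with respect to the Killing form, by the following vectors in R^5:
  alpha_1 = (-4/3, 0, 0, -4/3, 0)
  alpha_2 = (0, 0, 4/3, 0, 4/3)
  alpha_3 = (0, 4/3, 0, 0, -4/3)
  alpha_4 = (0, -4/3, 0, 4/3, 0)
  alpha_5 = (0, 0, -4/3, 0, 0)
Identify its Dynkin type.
Compute the Cartan integers a_ij = 2(alpha_i, alpha_j)/(alpha_j, alpha_j); the resulting 5x5 Cartan matrix is
[[2, 0, 0, -1, 0], [0, 2, -1, 0, -2], [0, -1, 2, -1, 0], [-1, 0, -1, 2, 0], [0, -1, 0, 0, 2]].
The roots have two lengths (squared-length ratio 2:1); the short ones are alpha_{5}. The associated Dynkin diagram is a chain of 5 nodes with a double edge at one end; the terminal node there is the unique short simple root (B_5), so the type is B_5 (the algebra so(11)).

B_5 (so(11))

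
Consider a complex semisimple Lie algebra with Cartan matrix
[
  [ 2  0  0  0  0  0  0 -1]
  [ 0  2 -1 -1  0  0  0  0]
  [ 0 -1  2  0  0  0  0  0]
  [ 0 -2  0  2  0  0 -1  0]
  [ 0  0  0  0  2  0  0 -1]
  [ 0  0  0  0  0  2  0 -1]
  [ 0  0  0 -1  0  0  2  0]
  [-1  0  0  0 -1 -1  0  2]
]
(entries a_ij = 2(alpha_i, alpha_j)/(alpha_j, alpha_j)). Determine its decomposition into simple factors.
The diagram associated to this matrix has two connected components: the simple roots {alpha_1, alpha_5, alpha_6, alpha_8} form a chain of 2 nodes with a fork of two nodes at one end (D_4), and {alpha_2, alpha_3, alpha_4, alpha_7} form a chain of 4 nodes with a double edge between the middle two (F_4). A semisimple Lie algebra decomposes uniquely as the direct sum of simple ideals, one per connected component of its Dynkin diagram, so g ≅ D_4 ⊕ F_4 (dimension 28 + 52 = 80).

D4 ⊕ F4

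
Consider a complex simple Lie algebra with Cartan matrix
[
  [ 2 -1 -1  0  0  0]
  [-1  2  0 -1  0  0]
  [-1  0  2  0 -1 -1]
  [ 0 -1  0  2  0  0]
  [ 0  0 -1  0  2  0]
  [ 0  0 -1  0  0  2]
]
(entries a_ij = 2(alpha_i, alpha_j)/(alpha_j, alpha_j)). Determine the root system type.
D_6 (so(12))

The matrix has rank 6 with 2's on the diagonal. Reading the off-diagonal entries as Dynkin edges (a single edge where a_ij = a_ji = -1; a double or triple edge where a_ij * a_ji = 2 or 3), the diagram is a chain of 4 nodes with a fork of two nodes at one end (D_6). One simple-root ordering that puts it in standard form is (alpha_4, alpha_2, alpha_1, alpha_3, alpha_6, alpha_5). So the algebra is type D_6, i.e. so(12).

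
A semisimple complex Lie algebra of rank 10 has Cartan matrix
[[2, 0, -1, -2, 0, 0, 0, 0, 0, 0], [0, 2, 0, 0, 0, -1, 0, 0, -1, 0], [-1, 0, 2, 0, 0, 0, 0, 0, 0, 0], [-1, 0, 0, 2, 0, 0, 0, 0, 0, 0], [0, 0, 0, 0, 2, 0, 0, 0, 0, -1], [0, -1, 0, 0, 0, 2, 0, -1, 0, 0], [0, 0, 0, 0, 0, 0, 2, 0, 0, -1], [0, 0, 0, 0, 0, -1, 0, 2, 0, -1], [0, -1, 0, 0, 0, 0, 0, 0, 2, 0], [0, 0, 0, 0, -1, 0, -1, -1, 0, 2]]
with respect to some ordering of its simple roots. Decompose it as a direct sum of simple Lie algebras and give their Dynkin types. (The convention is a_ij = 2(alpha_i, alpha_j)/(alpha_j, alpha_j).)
The diagram associated to this matrix has two connected components: the simple roots {alpha_1, alpha_3, alpha_4} form a chain of 3 nodes with a double edge at one end; the terminal node there is the unique short simple root (B_3), and {alpha_2, alpha_5, alpha_6, alpha_7, alpha_8, alpha_9, alpha_10} form a chain of 5 nodes with a fork of two nodes at one end (D_7). A semisimple Lie algebra decomposes uniquely as the direct sum of simple ideals, one per connected component of its Dynkin diagram, so g ≅ B_3 ⊕ D_7 (dimension 21 + 91 = 112).

type B_3 + type D_7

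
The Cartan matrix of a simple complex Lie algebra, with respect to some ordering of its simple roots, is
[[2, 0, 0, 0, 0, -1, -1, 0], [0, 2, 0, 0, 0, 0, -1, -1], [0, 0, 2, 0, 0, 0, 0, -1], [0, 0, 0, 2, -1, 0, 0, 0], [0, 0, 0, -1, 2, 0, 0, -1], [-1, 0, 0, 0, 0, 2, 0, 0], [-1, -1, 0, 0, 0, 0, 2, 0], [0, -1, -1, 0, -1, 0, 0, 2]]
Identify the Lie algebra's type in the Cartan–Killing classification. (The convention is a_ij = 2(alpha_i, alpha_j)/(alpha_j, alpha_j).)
The matrix has rank 8 with 2's on the diagonal. Reading the off-diagonal entries as Dynkin edges (a single edge where a_ij = a_ji = -1; a double or triple edge where a_ij * a_ji = 2 or 3), the diagram is a chain of 7 nodes with one extra node attached to the third node from one end (E_8). One simple-root ordering that puts it in standard form is (alpha_4, alpha_3, alpha_5, alpha_8, alpha_2, alpha_7, alpha_1, alpha_6). So the algebra is type E_8.

E_8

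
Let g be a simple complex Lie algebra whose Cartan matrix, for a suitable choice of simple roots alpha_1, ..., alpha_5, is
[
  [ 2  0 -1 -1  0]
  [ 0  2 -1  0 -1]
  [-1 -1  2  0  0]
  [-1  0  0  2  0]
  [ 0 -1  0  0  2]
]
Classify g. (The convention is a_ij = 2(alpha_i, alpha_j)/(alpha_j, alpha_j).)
The matrix has rank 5 with 2's on the diagonal. Reading the off-diagonal entries as Dynkin edges (a single edge where a_ij = a_ji = -1; a double or triple edge where a_ij * a_ji = 2 or 3), the diagram is a chain of 5 nodes with single edges (A_5). One simple-root ordering that puts it in standard form is (alpha_5, alpha_2, alpha_3, alpha_1, alpha_4). So the algebra is type A_5, i.e. sl(6).

A5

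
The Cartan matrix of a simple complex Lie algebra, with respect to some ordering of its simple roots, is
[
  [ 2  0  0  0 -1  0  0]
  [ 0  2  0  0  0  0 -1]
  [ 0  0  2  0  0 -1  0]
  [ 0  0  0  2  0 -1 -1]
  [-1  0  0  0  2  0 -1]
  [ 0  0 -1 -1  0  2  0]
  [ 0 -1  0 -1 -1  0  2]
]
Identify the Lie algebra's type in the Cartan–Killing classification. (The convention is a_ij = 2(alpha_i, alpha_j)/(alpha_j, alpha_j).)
E7

The matrix has rank 7 with 2's on the diagonal. Reading the off-diagonal entries as Dynkin edges (a single edge where a_ij = a_ji = -1; a double or triple edge where a_ij * a_ji = 2 or 3), the diagram is a chain of 6 nodes with one extra node attached to the third node from one end (E_7). One simple-root ordering that puts it in standard form is (alpha_1, alpha_2, alpha_5, alpha_7, alpha_4, alpha_6, alpha_3). So the algebra is type E_7.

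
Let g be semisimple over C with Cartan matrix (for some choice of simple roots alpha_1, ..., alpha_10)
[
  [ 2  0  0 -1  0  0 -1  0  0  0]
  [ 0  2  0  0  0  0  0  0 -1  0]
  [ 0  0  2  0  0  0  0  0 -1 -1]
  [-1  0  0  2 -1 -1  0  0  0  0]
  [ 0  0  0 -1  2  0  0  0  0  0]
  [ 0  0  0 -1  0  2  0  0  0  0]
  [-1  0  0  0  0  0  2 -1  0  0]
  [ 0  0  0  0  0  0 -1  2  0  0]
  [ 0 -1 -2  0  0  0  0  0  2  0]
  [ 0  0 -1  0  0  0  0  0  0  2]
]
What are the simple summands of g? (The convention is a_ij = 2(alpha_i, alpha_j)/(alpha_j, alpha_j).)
D_6 + F_4

The diagram associated to this matrix has two connected components: the simple roots {alpha_1, alpha_4, alpha_5, alpha_6, alpha_7, alpha_8} form a chain of 4 nodes with a fork of two nodes at one end (D_6), and {alpha_2, alpha_3, alpha_9, alpha_10} form a chain of 4 nodes with a double edge between the middle two (F_4). A semisimple Lie algebra decomposes uniquely as the direct sum of simple ideals, one per connected component of its Dynkin diagram, so g ≅ D_6 ⊕ F_4 (dimension 66 + 52 = 118).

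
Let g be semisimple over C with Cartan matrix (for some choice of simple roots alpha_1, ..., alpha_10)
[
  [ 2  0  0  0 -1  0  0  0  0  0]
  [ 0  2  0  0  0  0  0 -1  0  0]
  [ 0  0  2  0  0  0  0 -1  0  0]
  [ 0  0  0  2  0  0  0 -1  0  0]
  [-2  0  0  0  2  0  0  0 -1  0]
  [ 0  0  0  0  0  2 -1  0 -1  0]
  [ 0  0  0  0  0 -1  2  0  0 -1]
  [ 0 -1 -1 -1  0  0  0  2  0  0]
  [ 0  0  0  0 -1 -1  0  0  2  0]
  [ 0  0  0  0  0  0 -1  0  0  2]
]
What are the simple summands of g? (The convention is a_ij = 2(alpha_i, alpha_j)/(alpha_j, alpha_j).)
The diagram associated to this matrix has two connected components: the simple roots {alpha_1, alpha_5, alpha_6, alpha_7, alpha_9, alpha_10} form a chain of 6 nodes with a double edge at one end; the terminal node there is the unique short simple root (B_6), and {alpha_2, alpha_3, alpha_4, alpha_8} form a chain of 2 nodes with a fork of two nodes at one end (D_4). A semisimple Lie algebra decomposes uniquely as the direct sum of simple ideals, one per connected component of its Dynkin diagram, so g ≅ B_6 ⊕ D_4 (dimension 78 + 28 = 106).

B6 ⊕ D4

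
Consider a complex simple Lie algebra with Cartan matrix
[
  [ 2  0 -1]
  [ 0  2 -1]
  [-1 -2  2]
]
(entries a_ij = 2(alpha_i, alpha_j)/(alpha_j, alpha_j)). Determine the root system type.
B_3

The matrix has rank 3 with 2's on the diagonal. Reading the off-diagonal entries as Dynkin edges (a single edge where a_ij = a_ji = -1; a double or triple edge where a_ij * a_ji = 2 or 3), the diagram is a chain of 3 nodes with a double edge at one end; the terminal node there is the unique short simple root (B_3). One simple-root ordering that puts it in standard form is (alpha_1, alpha_3, alpha_2). So the algebra is type B_3, i.e. so(7).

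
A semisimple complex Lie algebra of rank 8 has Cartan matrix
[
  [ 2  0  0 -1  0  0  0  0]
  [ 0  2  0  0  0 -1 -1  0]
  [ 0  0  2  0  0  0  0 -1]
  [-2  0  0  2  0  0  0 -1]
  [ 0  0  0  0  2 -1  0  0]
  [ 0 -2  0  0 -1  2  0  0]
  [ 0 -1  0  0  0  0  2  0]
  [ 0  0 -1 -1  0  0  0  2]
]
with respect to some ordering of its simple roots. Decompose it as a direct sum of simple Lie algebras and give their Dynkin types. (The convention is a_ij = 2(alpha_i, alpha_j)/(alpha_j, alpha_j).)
The diagram associated to this matrix has two connected components: the simple roots {alpha_1, alpha_3, alpha_4, alpha_8} form a chain of 4 nodes with a double edge at one end; the terminal node there is the unique short simple root (B_4), and {alpha_2, alpha_5, alpha_6, alpha_7} form a chain of 4 nodes with a double edge between the middle two (F_4). A semisimple Lie algebra decomposes uniquely as the direct sum of simple ideals, one per connected component of its Dynkin diagram, so g ≅ B_4 ⊕ F_4 (dimension 36 + 52 = 88).

B_4 ⊕ F_4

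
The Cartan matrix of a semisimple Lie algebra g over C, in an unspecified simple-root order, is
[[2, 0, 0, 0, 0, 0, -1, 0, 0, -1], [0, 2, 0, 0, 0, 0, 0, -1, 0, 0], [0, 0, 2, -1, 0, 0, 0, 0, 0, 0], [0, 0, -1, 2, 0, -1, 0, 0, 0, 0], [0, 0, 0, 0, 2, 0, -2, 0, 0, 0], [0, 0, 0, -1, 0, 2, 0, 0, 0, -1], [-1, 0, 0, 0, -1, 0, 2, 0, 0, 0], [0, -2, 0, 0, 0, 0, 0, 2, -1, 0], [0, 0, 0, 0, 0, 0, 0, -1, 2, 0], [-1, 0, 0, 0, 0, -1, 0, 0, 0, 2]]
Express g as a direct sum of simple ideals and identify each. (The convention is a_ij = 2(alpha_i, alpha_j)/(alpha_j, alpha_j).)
type B_3 + type C_7

The diagram associated to this matrix has two connected components: the simple roots {alpha_2, alpha_8, alpha_9} form a chain of 3 nodes with a double edge at one end; the terminal node there is the unique short simple root (B_3), and {alpha_1, alpha_3, alpha_4, alpha_5, alpha_6, alpha_7, alpha_10} form a chain of 7 nodes with a double edge at one end; the terminal node there is the unique long simple root (C_7). A semisimple Lie algebra decomposes uniquely as the direct sum of simple ideals, one per connected component of its Dynkin diagram, so g ≅ B_3 ⊕ C_7 (dimension 21 + 105 = 126).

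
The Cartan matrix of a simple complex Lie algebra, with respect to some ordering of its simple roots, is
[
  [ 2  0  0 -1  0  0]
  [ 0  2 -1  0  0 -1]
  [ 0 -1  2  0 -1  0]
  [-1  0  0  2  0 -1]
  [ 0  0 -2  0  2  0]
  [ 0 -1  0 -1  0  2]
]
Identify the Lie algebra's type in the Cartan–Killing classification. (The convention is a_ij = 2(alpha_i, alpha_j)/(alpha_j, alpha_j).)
The matrix has rank 6 with 2's on the diagonal. Reading the off-diagonal entries as Dynkin edges (a single edge where a_ij = a_ji = -1; a double or triple edge where a_ij * a_ji = 2 or 3), the diagram is a chain of 6 nodes with a double edge at one end; the terminal node there is the unique long simple root (C_6). One simple-root ordering that puts it in standard form is (alpha_1, alpha_4, alpha_6, alpha_2, alpha_3, alpha_5). So the algebra is type C_6, i.e. sp(12).

C_6 (sp(12))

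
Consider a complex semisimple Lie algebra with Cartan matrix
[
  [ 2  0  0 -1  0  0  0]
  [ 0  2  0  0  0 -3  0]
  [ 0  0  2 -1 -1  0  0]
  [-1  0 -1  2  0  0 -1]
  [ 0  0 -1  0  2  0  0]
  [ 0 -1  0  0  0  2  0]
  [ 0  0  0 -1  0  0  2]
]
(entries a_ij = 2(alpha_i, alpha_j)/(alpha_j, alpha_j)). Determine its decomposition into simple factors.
The diagram associated to this matrix has two connected components: the simple roots {alpha_1, alpha_3, alpha_4, alpha_5, alpha_7} form a chain of 3 nodes with a fork of two nodes at one end (D_5), and {alpha_2, alpha_6} form two nodes joined by a triple edge (G_2). A semisimple Lie algebra decomposes uniquely as the direct sum of simple ideals, one per connected component of its Dynkin diagram, so g ≅ D_5 ⊕ G_2 (dimension 45 + 14 = 59).

D5 ⊕ G2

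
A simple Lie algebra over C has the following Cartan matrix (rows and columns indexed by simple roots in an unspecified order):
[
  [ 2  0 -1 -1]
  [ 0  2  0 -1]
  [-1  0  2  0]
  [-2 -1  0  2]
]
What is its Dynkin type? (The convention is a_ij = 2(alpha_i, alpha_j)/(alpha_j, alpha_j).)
The matrix has rank 4 with 2's on the diagonal. Reading the off-diagonal entries as Dynkin edges (a single edge where a_ij = a_ji = -1; a double or triple edge where a_ij * a_ji = 2 or 3), the diagram is a chain of 4 nodes with a double edge between the middle two (F_4). One simple-root ordering that puts it in standard form is (alpha_2, alpha_4, alpha_1, alpha_3). So the algebra is type F_4.

type F_4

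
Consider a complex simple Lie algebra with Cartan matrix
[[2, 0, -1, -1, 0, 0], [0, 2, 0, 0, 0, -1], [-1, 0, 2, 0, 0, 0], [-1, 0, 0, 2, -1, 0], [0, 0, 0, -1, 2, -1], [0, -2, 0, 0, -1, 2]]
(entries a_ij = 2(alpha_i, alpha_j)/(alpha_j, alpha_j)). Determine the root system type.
The matrix has rank 6 with 2's on the diagonal. Reading the off-diagonal entries as Dynkin edges (a single edge where a_ij = a_ji = -1; a double or triple edge where a_ij * a_ji = 2 or 3), the diagram is a chain of 6 nodes with a double edge at one end; the terminal node there is the unique short simple root (B_6). One simple-root ordering that puts it in standard form is (alpha_3, alpha_1, alpha_4, alpha_5, alpha_6, alpha_2). So the algebra is type B_6, i.e. so(13).

B_6 (so(13))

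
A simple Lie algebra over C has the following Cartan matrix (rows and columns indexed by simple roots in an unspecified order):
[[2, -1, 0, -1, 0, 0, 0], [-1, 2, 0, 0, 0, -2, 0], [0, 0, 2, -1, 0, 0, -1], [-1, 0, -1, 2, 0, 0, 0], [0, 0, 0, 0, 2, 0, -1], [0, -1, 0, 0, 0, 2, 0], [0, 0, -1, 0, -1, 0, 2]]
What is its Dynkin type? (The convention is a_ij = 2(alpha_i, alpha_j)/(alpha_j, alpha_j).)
The matrix has rank 7 with 2's on the diagonal. Reading the off-diagonal entries as Dynkin edges (a single edge where a_ij = a_ji = -1; a double or triple edge where a_ij * a_ji = 2 or 3), the diagram is a chain of 7 nodes with a double edge at one end; the terminal node there is the unique short simple root (B_7). One simple-root ordering that puts it in standard form is (alpha_5, alpha_7, alpha_3, alpha_4, alpha_1, alpha_2, alpha_6). So the algebra is type B_7, i.e. so(15).

B7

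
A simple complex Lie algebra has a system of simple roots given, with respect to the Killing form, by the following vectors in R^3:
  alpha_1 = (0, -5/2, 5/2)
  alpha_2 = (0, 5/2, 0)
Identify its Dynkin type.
Compute the Cartan integers a_ij = 2(alpha_i, alpha_j)/(alpha_j, alpha_j); the resulting 2x2 Cartan matrix is
[[2, -2], [-1, 2]].
The roots have two lengths (squared-length ratio 2:1); the short ones are alpha_{2}. The associated Dynkin diagram is a chain of 2 nodes with a double edge at one end; the terminal node there is the unique short simple root (B_2), so the type is B_2 (the algebra so(5)).

type B_2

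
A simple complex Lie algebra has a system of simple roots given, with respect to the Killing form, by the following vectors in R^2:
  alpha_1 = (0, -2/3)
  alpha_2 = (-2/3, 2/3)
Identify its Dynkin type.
Compute the Cartan integers a_ij = 2(alpha_i, alpha_j)/(alpha_j, alpha_j); the resulting 2x2 Cartan matrix is
[[2, -1], [-2, 2]].
The roots have two lengths (squared-length ratio 2:1); the short ones are alpha_{1}. The associated Dynkin diagram is a chain of 2 nodes with a double edge at one end; the terminal node there is the unique short simple root (B_2), so the type is B_2 (the algebra so(5)).

type B_2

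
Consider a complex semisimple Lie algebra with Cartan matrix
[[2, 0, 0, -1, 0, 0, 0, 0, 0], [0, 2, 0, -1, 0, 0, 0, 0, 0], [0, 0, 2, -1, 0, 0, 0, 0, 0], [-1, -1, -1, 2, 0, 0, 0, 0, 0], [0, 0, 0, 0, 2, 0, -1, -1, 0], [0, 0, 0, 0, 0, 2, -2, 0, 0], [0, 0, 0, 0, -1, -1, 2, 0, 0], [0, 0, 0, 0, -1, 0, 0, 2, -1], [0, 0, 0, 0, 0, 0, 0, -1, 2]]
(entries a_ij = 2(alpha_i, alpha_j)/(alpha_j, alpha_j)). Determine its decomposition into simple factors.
The diagram associated to this matrix has two connected components: the simple roots {alpha_5, alpha_6, alpha_7, alpha_8, alpha_9} form a chain of 5 nodes with a double edge at one end; the terminal node there is the unique long simple root (C_5), and {alpha_1, alpha_2, alpha_3, alpha_4} form a chain of 2 nodes with a fork of two nodes at one end (D_4). A semisimple Lie algebra decomposes uniquely as the direct sum of simple ideals, one per connected component of its Dynkin diagram, so g ≅ C_5 ⊕ D_4 (dimension 55 + 28 = 83).

C5 ⊕ D4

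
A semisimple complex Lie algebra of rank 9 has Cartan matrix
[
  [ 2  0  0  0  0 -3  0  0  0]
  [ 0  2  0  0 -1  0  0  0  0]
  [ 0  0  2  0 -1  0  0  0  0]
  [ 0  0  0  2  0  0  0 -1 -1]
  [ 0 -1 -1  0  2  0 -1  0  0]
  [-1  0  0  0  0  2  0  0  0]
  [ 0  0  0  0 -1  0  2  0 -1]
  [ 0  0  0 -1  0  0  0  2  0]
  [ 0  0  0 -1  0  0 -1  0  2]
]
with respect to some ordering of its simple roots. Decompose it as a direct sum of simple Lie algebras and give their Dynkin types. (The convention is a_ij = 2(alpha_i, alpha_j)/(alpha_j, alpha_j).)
D_7 (so(14)) + G_2

The diagram associated to this matrix has two connected components: the simple roots {alpha_2, alpha_3, alpha_4, alpha_5, alpha_7, alpha_8, alpha_9} form a chain of 5 nodes with a fork of two nodes at one end (D_7), and {alpha_1, alpha_6} form two nodes joined by a triple edge (G_2). A semisimple Lie algebra decomposes uniquely as the direct sum of simple ideals, one per connected component of its Dynkin diagram, so g ≅ D_7 ⊕ G_2 (dimension 91 + 14 = 105).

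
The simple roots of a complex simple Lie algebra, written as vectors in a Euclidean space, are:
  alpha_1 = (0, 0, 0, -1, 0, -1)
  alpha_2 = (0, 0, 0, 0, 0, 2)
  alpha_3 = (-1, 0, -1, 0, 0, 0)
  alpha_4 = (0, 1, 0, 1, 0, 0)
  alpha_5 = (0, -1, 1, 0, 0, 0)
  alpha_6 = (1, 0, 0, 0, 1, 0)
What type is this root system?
Compute the Cartan integers a_ij = 2(alpha_i, alpha_j)/(alpha_j, alpha_j); the resulting 6x6 Cartan matrix is
[[2, -1, 0, -1, 0, 0], [-2, 2, 0, 0, 0, 0], [0, 0, 2, 0, -1, -1], [-1, 0, 0, 2, -1, 0], [0, 0, -1, -1, 2, 0], [0, 0, -1, 0, 0, 2]].
The roots have two lengths (squared-length ratio 2:1); the short ones are alpha_{1,3,4,5,6}. The associated Dynkin diagram is a chain of 6 nodes with a double edge at one end; the terminal node there is the unique long simple root (C_6), so the type is C_6 (the algebra sp(12)).

C_6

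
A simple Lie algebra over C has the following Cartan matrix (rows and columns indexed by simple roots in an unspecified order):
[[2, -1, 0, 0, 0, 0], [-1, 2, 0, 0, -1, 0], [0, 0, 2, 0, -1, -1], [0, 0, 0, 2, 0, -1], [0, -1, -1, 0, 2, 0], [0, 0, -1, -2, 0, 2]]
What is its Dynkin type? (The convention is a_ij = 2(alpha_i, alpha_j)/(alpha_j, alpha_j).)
The matrix has rank 6 with 2's on the diagonal. Reading the off-diagonal entries as Dynkin edges (a single edge where a_ij = a_ji = -1; a double or triple edge where a_ij * a_ji = 2 or 3), the diagram is a chain of 6 nodes with a double edge at one end; the terminal node there is the unique short simple root (B_6). One simple-root ordering that puts it in standard form is (alpha_1, alpha_2, alpha_5, alpha_3, alpha_6, alpha_4). So the algebra is type B_6, i.e. so(13).

B_6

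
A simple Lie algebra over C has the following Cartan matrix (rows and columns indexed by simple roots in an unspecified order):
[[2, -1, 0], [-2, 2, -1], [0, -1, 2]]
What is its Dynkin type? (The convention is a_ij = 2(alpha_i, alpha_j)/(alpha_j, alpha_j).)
B_3

The matrix has rank 3 with 2's on the diagonal. Reading the off-diagonal entries as Dynkin edges (a single edge where a_ij = a_ji = -1; a double or triple edge where a_ij * a_ji = 2 or 3), the diagram is a chain of 3 nodes with a double edge at one end; the terminal node there is the unique short simple root (B_3). One simple-root ordering that puts it in standard form is (alpha_3, alpha_2, alpha_1). So the algebra is type B_3, i.e. so(7).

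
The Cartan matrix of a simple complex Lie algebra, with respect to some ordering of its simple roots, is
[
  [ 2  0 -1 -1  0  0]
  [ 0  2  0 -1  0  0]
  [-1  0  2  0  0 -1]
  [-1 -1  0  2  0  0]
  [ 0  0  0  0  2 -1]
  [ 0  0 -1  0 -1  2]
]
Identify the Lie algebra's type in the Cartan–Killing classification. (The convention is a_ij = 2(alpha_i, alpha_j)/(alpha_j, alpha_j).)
A6

The matrix has rank 6 with 2's on the diagonal. Reading the off-diagonal entries as Dynkin edges (a single edge where a_ij = a_ji = -1; a double or triple edge where a_ij * a_ji = 2 or 3), the diagram is a chain of 6 nodes with single edges (A_6). One simple-root ordering that puts it in standard form is (alpha_5, alpha_6, alpha_3, alpha_1, alpha_4, alpha_2). So the algebra is type A_6, i.e. sl(7).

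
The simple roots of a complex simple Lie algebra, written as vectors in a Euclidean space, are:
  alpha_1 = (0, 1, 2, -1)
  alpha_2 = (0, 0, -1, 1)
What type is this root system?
G_2

Compute the Cartan integers a_ij = 2(alpha_i, alpha_j)/(alpha_j, alpha_j); the resulting 2x2 Cartan matrix is
[[2, -3], [-1, 2]].
The roots have two lengths (squared-length ratio 3:1); the short ones are alpha_{2}. The associated Dynkin diagram is two nodes joined by a triple edge (G_2), so the type is G_2.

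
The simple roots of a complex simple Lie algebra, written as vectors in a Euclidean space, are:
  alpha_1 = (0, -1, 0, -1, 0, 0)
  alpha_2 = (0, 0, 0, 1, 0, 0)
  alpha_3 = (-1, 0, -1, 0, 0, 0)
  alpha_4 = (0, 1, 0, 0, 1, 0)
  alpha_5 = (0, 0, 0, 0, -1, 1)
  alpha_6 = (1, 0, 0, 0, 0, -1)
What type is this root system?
Compute the Cartan integers a_ij = 2(alpha_i, alpha_j)/(alpha_j, alpha_j); the resulting 6x6 Cartan matrix is
[[2, -2, 0, -1, 0, 0], [-1, 2, 0, 0, 0, 0], [0, 0, 2, 0, 0, -1], [-1, 0, 0, 2, -1, 0], [0, 0, 0, -1, 2, -1], [0, 0, -1, 0, -1, 2]].
The roots have two lengths (squared-length ratio 2:1); the short ones are alpha_{2}. The associated Dynkin diagram is a chain of 6 nodes with a double edge at one end; the terminal node there is the unique short simple root (B_6), so the type is B_6 (the algebra so(13)).

B_6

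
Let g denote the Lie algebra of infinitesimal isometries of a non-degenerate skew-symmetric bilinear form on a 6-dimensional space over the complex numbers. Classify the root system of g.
C_3

This is sp(6), which has dimension 6(6+1)/2 = 21 and rank 6/2 = 3. In the classification of classical Lie algebras, the symplectic algebra sp(2n) has type C_n; here n = 3, so the Dynkin diagram is a chain of 3 nodes with a double edge at one end; the terminal node there is the unique long simple root (C_3). Hence the type is C_3.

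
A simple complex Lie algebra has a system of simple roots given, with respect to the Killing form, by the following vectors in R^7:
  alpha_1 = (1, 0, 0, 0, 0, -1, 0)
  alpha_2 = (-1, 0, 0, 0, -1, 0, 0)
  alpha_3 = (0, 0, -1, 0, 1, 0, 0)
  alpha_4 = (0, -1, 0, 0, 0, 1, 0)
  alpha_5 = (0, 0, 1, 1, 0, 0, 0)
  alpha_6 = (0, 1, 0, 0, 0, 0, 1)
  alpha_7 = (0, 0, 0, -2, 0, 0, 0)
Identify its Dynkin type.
Compute the Cartan integers a_ij = 2(alpha_i, alpha_j)/(alpha_j, alpha_j); the resulting 7x7 Cartan matrix is
[[2, -1, 0, -1, 0, 0, 0], [-1, 2, -1, 0, 0, 0, 0], [0, -1, 2, 0, -1, 0, 0], [-1, 0, 0, 2, 0, -1, 0], [0, 0, -1, 0, 2, 0, -1], [0, 0, 0, -1, 0, 2, 0], [0, 0, 0, 0, -2, 0, 2]].
The roots have two lengths (squared-length ratio 2:1); the short ones are alpha_{1,2,3,4,5,6}. The associated Dynkin diagram is a chain of 7 nodes with a double edge at one end; the terminal node there is the unique long simple root (C_7), so the type is C_7 (the algebra sp(14)).

type C_7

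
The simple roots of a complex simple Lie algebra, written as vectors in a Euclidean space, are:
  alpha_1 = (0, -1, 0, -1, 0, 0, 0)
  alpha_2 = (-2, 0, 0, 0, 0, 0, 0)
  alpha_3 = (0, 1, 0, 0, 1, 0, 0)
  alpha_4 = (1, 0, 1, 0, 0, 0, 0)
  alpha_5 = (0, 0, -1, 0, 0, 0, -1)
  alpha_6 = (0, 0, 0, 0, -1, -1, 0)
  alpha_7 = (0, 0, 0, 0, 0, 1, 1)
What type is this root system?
C_7

Compute the Cartan integers a_ij = 2(alpha_i, alpha_j)/(alpha_j, alpha_j); the resulting 7x7 Cartan matrix is
[[2, 0, -1, 0, 0, 0, 0], [0, 2, 0, -2, 0, 0, 0], [-1, 0, 2, 0, 0, -1, 0], [0, -1, 0, 2, -1, 0, 0], [0, 0, 0, -1, 2, 0, -1], [0, 0, -1, 0, 0, 2, -1], [0, 0, 0, 0, -1, -1, 2]].
The roots have two lengths (squared-length ratio 2:1); the short ones are alpha_{1,3,4,5,6,7}. The associated Dynkin diagram is a chain of 7 nodes with a double edge at one end; the terminal node there is the unique long simple root (C_7), so the type is C_7 (the algebra sp(14)).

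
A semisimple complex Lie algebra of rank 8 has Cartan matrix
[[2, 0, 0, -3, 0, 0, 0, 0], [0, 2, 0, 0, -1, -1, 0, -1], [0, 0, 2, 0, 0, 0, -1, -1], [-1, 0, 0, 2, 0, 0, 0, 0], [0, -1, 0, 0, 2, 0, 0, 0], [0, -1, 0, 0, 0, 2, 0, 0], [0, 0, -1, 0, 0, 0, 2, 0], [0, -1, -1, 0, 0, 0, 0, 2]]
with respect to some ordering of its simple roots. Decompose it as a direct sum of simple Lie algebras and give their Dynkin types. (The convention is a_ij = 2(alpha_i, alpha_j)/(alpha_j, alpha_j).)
The diagram associated to this matrix has two connected components: the simple roots {alpha_2, alpha_3, alpha_5, alpha_6, alpha_7, alpha_8} form a chain of 4 nodes with a fork of two nodes at one end (D_6), and {alpha_1, alpha_4} form two nodes joined by a triple edge (G_2). A semisimple Lie algebra decomposes uniquely as the direct sum of simple ideals, one per connected component of its Dynkin diagram, so g ≅ D_6 ⊕ G_2 (dimension 66 + 14 = 80).

type D_6 + type G_2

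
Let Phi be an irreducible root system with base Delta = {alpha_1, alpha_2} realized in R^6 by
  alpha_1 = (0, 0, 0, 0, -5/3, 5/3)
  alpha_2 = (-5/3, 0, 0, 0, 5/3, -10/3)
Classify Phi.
Compute the Cartan integers a_ij = 2(alpha_i, alpha_j)/(alpha_j, alpha_j); the resulting 2x2 Cartan matrix is
[[2, -1], [-3, 2]].
The roots have two lengths (squared-length ratio 3:1); the short ones are alpha_{1}. The associated Dynkin diagram is two nodes joined by a triple edge (G_2), so the type is G_2.

type G_2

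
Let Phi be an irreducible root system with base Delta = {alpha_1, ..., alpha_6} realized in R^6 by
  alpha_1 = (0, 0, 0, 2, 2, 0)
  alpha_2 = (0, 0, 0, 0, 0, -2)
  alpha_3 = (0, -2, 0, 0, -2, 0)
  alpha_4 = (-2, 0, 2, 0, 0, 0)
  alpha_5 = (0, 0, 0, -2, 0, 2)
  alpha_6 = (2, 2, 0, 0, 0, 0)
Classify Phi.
B6

Compute the Cartan integers a_ij = 2(alpha_i, alpha_j)/(alpha_j, alpha_j); the resulting 6x6 Cartan matrix is
[[2, 0, -1, 0, -1, 0], [0, 2, 0, 0, -1, 0], [-1, 0, 2, 0, 0, -1], [0, 0, 0, 2, 0, -1], [-1, -2, 0, 0, 2, 0], [0, 0, -1, -1, 0, 2]].
The roots have two lengths (squared-length ratio 2:1); the short ones are alpha_{2}. The associated Dynkin diagram is a chain of 6 nodes with a double edge at one end; the terminal node there is the unique short simple root (B_6), so the type is B_6 (the algebra so(13)).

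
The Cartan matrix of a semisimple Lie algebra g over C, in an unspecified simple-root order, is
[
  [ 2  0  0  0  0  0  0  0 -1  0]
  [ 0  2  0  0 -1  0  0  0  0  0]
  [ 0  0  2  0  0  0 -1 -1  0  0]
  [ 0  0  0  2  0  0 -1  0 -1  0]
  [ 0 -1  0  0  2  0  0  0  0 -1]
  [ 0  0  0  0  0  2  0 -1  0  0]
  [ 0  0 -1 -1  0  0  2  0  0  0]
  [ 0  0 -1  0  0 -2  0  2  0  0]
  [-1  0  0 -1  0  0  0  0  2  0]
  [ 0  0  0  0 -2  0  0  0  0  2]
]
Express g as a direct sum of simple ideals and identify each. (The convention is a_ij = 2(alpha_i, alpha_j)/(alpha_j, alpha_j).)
type B_7 + type C_3

The diagram associated to this matrix has two connected components: the simple roots {alpha_1, alpha_3, alpha_4, alpha_6, alpha_7, alpha_8, alpha_9} form a chain of 7 nodes with a double edge at one end; the terminal node there is the unique short simple root (B_7), and {alpha_2, alpha_5, alpha_10} form a chain of 3 nodes with a double edge at one end; the terminal node there is the unique long simple root (C_3). A semisimple Lie algebra decomposes uniquely as the direct sum of simple ideals, one per connected component of its Dynkin diagram, so g ≅ B_7 ⊕ C_3 (dimension 105 + 21 = 126).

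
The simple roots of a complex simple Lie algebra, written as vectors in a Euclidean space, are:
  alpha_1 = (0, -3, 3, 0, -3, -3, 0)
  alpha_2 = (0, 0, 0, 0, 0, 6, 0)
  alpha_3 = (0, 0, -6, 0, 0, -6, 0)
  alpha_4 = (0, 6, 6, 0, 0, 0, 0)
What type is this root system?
F4

Compute the Cartan integers a_ij = 2(alpha_i, alpha_j)/(alpha_j, alpha_j); the resulting 4x4 Cartan matrix is
[[2, -1, 0, 0], [-1, 2, -1, 0], [0, -2, 2, -1], [0, 0, -1, 2]].
The roots have two lengths (squared-length ratio 2:1); the short ones are alpha_{1,2}. The associated Dynkin diagram is a chain of 4 nodes with a double edge between the middle two (F_4), so the type is F_4.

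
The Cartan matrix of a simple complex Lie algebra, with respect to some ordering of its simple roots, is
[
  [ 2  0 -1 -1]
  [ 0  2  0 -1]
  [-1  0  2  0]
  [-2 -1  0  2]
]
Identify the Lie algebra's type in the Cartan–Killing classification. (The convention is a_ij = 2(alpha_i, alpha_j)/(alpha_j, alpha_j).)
F4

The matrix has rank 4 with 2's on the diagonal. Reading the off-diagonal entries as Dynkin edges (a single edge where a_ij = a_ji = -1; a double or triple edge where a_ij * a_ji = 2 or 3), the diagram is a chain of 4 nodes with a double edge between the middle two (F_4). One simple-root ordering that puts it in standard form is (alpha_2, alpha_4, alpha_1, alpha_3). So the algebra is type F_4.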